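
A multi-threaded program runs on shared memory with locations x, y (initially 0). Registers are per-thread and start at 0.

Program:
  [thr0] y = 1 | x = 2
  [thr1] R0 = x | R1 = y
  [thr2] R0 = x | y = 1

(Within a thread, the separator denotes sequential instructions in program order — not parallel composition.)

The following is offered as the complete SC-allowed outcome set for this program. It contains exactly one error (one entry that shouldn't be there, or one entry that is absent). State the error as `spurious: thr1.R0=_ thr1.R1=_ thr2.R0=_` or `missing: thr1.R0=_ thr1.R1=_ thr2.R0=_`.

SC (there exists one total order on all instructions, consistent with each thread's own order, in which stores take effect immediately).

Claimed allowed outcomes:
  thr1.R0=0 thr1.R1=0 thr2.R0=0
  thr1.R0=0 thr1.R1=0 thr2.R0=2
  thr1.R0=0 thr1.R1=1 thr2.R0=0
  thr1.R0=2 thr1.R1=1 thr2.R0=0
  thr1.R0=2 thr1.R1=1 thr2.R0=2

missing: thr1.R0=0 thr1.R1=1 thr2.R0=2

outcome vector order: (thr1.R0,thr1.R1,thr2.R0)
under SC → <0 0 0> <0 0 2> <0 1 0> <0 1 2> <2 1 0> <2 1 2>
SC∖claimed = {<0 1 2>}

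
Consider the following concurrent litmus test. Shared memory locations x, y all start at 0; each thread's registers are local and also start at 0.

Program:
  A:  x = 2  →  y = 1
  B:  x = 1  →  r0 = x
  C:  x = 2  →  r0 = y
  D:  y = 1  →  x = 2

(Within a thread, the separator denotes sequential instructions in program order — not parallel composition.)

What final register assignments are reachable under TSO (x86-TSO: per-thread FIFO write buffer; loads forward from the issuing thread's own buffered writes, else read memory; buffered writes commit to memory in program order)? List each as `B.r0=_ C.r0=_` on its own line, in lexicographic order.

B.r0=1 C.r0=0
B.r0=1 C.r0=1
B.r0=2 C.r0=0
B.r0=2 C.r0=1

outcome vector order: (B.r0,C.r0)
|TSO outcomes| = 4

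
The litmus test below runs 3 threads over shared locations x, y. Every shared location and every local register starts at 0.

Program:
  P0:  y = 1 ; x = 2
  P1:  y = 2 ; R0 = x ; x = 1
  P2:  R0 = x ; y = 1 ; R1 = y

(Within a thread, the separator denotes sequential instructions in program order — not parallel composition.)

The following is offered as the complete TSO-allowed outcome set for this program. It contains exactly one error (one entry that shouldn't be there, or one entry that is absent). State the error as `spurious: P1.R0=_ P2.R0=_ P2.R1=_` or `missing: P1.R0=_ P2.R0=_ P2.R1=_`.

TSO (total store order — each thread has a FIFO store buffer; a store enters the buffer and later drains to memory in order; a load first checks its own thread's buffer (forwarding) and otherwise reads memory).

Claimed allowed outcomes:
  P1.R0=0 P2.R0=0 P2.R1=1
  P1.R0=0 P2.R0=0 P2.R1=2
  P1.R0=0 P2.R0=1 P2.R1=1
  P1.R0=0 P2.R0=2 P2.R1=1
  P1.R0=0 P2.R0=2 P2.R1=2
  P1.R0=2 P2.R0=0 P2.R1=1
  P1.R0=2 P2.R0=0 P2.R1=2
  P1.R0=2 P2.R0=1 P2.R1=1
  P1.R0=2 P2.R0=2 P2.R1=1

missing: P1.R0=2 P2.R0=2 P2.R1=2

outcome vector order: (P1.R0,P2.R0,P2.R1)
[TSO] allowed = {(0,0,1), (0,0,2), (0,1,1), (0,2,1), (0,2,2), (2,0,1), (2,0,2), (2,1,1), (2,2,1), (2,2,2)}
TSO∖claimed = {(2,2,2)}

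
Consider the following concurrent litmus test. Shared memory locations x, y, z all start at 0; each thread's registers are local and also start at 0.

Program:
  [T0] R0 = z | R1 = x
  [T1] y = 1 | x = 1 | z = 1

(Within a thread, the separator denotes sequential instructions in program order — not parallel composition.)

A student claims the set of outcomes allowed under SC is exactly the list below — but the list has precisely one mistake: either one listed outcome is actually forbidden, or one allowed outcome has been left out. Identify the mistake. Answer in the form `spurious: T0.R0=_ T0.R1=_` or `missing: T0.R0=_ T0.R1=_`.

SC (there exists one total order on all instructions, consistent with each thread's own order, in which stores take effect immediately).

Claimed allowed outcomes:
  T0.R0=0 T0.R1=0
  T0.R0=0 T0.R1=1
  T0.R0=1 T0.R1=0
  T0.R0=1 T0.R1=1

outcome vector order: (T0.R0,T0.R1)
[SC] allowed = {00 01 11}
claimed∖SC = {10}

spurious: T0.R0=1 T0.R1=0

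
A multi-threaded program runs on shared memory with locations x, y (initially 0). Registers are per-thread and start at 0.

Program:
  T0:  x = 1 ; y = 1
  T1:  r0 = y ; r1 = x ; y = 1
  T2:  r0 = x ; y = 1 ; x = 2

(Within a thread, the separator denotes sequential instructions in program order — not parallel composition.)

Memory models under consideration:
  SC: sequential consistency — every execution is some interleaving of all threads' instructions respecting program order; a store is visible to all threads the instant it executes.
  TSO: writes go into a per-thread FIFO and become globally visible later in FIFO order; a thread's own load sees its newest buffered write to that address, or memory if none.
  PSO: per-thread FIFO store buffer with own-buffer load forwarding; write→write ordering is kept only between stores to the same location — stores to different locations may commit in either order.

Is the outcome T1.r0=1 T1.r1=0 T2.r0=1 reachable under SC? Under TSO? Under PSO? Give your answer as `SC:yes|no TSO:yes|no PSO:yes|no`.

outcome vector order: (T1.r0,T1.r1,T2.r0)
under SC → (0,0,0) (0,0,1) (0,1,0) (0,1,1) (0,2,0) (0,2,1) (1,0,0) (1,1,0) (1,1,1) (1,2,0) (1,2,1)
under TSO → (0,0,0) (0,0,1) (0,1,0) (0,1,1) (0,2,0) (0,2,1) (1,0,0) (1,1,0) (1,1,1) (1,2,0) (1,2,1)
under PSO → (0,0,0) (0,0,1) (0,1,0) (0,1,1) (0,2,0) (0,2,1) (1,0,0) (1,0,1) (1,1,0) (1,1,1) (1,2,0) (1,2,1)
target (1,0,1) ∈ {PSO}

SC:no TSO:no PSO:yes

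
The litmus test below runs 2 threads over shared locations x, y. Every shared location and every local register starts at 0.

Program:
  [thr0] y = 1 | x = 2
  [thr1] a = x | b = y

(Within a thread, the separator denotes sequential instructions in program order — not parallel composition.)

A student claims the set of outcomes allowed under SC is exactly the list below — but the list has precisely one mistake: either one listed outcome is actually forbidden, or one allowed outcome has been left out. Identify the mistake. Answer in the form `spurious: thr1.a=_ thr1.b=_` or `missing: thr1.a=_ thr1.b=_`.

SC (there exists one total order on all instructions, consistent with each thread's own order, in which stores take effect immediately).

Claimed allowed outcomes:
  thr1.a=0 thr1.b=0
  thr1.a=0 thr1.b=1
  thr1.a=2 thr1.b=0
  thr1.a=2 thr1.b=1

outcome vector order: (thr1.a,thr1.b)
SC: 3 outcomes — {(0,0); (0,1); (2,1)}
claimed∖SC = {(2,0)}

spurious: thr1.a=2 thr1.b=0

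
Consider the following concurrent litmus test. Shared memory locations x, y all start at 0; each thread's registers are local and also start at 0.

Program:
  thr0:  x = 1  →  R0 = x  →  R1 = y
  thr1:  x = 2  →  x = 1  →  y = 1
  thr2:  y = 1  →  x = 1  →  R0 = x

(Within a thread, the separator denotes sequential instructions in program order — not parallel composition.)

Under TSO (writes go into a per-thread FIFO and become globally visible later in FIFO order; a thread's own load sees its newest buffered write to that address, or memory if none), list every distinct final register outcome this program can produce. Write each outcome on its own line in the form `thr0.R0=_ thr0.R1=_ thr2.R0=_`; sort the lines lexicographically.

thr0.R0=1 thr0.R1=0 thr2.R0=1
thr0.R0=1 thr0.R1=0 thr2.R0=2
thr0.R0=1 thr0.R1=1 thr2.R0=1
thr0.R0=1 thr0.R1=1 thr2.R0=2
thr0.R0=2 thr0.R1=0 thr2.R0=1
thr0.R0=2 thr0.R1=1 thr2.R0=1
thr0.R0=2 thr0.R1=1 thr2.R0=2

outcome vector order: (thr0.R0,thr0.R1,thr2.R0)
|TSO outcomes| = 7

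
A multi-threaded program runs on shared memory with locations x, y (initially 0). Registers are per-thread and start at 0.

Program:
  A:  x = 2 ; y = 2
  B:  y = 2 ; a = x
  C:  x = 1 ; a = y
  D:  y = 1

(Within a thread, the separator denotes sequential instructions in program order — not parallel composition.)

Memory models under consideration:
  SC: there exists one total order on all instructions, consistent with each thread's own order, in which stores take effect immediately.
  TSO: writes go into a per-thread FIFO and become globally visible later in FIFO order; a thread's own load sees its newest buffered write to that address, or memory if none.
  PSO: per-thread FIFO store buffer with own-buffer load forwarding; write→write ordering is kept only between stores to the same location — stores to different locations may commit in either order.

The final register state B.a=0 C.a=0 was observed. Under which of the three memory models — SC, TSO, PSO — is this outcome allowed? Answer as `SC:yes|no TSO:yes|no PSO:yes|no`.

SC:no TSO:yes PSO:yes

outcome vector order: (B.a,C.a)
SC: 8 outcomes — {<0 1> <0 2> <1 0> <1 1> <1 2> <2 0> <2 1> <2 2>}
TSO: 9 outcomes — {<0 0> <0 1> <0 2> <1 0> <1 1> <1 2> <2 0> <2 1> <2 2>}
PSO: 9 outcomes — {<0 0> <0 1> <0 2> <1 0> <1 1> <1 2> <2 0> <2 1> <2 2>}
target <0 0> ∈ {TSO,PSO}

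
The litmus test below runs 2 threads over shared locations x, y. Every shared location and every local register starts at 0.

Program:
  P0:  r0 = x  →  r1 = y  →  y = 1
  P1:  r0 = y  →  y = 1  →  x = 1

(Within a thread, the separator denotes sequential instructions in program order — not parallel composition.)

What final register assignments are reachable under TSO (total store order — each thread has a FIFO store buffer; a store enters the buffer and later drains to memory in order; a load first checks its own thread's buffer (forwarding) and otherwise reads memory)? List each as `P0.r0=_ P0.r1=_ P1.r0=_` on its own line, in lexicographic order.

outcome vector order: (P0.r0,P0.r1,P1.r0)
|TSO outcomes| = 4

P0.r0=0 P0.r1=0 P1.r0=0
P0.r0=0 P0.r1=0 P1.r0=1
P0.r0=0 P0.r1=1 P1.r0=0
P0.r0=1 P0.r1=1 P1.r0=0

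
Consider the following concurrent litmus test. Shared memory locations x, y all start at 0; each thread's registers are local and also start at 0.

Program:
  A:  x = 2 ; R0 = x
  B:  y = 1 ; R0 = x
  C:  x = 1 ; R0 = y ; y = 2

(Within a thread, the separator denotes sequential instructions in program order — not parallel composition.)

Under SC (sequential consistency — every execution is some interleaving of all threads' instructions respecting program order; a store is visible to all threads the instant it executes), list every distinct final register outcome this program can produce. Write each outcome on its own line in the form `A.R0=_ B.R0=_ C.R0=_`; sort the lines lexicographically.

outcome vector order: (A.R0,B.R0,C.R0)
|SC outcomes| = 9

A.R0=1 B.R0=0 C.R0=1
A.R0=1 B.R0=1 C.R0=0
A.R0=1 B.R0=1 C.R0=1
A.R0=1 B.R0=2 C.R0=1
A.R0=2 B.R0=0 C.R0=1
A.R0=2 B.R0=1 C.R0=0
A.R0=2 B.R0=1 C.R0=1
A.R0=2 B.R0=2 C.R0=0
A.R0=2 B.R0=2 C.R0=1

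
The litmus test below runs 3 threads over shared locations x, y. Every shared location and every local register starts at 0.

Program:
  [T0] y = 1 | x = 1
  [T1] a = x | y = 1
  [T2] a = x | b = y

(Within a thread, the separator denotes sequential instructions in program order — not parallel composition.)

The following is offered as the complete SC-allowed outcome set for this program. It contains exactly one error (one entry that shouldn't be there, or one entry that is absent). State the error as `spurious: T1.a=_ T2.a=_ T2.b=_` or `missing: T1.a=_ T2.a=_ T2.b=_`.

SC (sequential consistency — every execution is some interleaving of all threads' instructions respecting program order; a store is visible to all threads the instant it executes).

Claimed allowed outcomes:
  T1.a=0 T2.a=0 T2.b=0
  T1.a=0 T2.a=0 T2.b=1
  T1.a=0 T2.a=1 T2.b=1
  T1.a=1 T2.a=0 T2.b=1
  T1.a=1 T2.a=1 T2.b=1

outcome vector order: (T1.a,T2.a,T2.b)
under SC → 0/0/0, 0/0/1, 0/1/1, 1/0/0, 1/0/1, 1/1/1
SC∖claimed = {1/0/0}

missing: T1.a=1 T2.a=0 T2.b=0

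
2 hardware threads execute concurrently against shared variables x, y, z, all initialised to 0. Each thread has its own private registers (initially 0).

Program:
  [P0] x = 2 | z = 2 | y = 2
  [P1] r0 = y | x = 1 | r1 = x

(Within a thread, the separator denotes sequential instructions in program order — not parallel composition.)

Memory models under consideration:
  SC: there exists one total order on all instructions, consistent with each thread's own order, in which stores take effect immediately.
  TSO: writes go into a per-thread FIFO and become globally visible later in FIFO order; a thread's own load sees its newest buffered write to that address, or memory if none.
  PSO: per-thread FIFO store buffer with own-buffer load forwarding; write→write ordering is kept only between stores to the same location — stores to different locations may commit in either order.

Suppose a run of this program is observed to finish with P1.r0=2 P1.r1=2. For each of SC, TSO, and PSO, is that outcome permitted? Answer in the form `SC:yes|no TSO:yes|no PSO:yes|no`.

SC:no TSO:no PSO:yes

outcome vector order: (P1.r0,P1.r1)
[SC] allowed = {01 02 21}
[TSO] allowed = {01 02 21}
[PSO] allowed = {01 02 21 22}
target 22 ∈ {PSO}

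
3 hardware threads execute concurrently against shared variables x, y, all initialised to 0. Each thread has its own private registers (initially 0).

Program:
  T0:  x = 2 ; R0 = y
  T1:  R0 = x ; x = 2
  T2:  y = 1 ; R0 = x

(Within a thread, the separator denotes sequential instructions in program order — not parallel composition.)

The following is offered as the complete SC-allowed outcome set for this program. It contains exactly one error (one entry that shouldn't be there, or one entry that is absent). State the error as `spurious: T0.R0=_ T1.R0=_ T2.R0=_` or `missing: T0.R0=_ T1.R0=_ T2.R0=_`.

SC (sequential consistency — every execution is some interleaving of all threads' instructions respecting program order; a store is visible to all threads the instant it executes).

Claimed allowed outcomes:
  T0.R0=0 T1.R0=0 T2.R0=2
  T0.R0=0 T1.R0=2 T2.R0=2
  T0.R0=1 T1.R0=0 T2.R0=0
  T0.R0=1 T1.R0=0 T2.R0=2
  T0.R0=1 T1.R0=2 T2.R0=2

outcome vector order: (T0.R0,T1.R0,T2.R0)
under SC → (0,0,2) (0,2,2) (1,0,0) (1,0,2) (1,2,0) (1,2,2)
SC∖claimed = {(1,2,0)}

missing: T0.R0=1 T1.R0=2 T2.R0=0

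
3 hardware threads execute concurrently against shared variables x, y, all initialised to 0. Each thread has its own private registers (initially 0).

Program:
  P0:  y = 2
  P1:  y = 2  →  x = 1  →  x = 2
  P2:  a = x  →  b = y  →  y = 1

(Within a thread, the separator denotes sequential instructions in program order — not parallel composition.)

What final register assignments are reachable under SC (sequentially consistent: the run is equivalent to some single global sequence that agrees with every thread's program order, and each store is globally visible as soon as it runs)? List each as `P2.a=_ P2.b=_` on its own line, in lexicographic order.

outcome vector order: (P2.a,P2.b)
|SC outcomes| = 4

P2.a=0 P2.b=0
P2.a=0 P2.b=2
P2.a=1 P2.b=2
P2.a=2 P2.b=2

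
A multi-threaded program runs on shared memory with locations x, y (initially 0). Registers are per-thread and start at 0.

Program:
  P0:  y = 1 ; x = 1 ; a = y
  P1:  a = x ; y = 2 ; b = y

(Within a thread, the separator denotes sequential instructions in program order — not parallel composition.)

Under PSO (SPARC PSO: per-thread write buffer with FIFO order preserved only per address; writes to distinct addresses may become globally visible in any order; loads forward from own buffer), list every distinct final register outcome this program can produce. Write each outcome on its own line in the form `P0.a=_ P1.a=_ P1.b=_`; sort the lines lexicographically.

P0.a=1 P1.a=0 P1.b=1
P0.a=1 P1.a=0 P1.b=2
P0.a=1 P1.a=1 P1.b=1
P0.a=1 P1.a=1 P1.b=2
P0.a=2 P1.a=0 P1.b=2
P0.a=2 P1.a=1 P1.b=2

outcome vector order: (P0.a,P1.a,P1.b)
|PSO outcomes| = 6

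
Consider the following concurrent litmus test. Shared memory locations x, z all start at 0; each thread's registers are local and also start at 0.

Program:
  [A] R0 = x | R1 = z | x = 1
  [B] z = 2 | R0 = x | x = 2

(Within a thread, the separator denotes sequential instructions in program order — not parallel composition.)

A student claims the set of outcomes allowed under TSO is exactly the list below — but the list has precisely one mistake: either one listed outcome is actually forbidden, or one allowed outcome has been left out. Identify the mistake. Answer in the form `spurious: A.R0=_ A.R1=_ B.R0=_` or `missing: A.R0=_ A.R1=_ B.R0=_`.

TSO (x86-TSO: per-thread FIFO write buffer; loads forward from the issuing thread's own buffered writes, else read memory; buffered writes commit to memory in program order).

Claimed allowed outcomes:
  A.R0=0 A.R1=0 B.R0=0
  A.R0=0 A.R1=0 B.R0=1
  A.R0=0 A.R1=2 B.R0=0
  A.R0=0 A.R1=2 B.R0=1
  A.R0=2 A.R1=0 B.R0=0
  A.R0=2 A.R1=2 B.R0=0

spurious: A.R0=2 A.R1=0 B.R0=0

outcome vector order: (A.R0,A.R1,B.R0)
TSO: 5 outcomes — {000 001 020 021 220}
claimed∖TSO = {200}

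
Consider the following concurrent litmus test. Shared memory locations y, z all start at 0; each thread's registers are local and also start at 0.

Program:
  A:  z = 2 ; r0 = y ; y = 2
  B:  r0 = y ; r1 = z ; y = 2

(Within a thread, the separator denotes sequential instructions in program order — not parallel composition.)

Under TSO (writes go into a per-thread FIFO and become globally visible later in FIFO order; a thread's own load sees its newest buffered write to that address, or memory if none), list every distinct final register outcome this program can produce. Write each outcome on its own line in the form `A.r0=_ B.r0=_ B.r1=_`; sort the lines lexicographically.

outcome vector order: (A.r0,B.r0,B.r1)
|TSO outcomes| = 5

A.r0=0 B.r0=0 B.r1=0
A.r0=0 B.r0=0 B.r1=2
A.r0=0 B.r0=2 B.r1=2
A.r0=2 B.r0=0 B.r1=0
A.r0=2 B.r0=0 B.r1=2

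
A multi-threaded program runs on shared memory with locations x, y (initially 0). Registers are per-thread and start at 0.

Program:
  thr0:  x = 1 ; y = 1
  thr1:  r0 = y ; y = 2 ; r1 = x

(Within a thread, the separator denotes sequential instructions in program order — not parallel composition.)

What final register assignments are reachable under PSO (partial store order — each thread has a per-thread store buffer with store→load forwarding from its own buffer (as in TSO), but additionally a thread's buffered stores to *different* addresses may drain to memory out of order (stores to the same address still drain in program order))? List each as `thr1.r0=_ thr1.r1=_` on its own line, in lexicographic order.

outcome vector order: (thr1.r0,thr1.r1)
|PSO outcomes| = 4

thr1.r0=0 thr1.r1=0
thr1.r0=0 thr1.r1=1
thr1.r0=1 thr1.r1=0
thr1.r0=1 thr1.r1=1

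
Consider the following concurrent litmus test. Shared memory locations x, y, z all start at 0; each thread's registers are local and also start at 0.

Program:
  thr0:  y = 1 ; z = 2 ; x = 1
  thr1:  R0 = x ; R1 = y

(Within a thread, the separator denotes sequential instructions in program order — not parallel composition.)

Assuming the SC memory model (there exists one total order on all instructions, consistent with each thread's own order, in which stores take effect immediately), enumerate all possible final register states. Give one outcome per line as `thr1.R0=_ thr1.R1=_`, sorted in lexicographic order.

outcome vector order: (thr1.R0,thr1.R1)
|SC outcomes| = 3

thr1.R0=0 thr1.R1=0
thr1.R0=0 thr1.R1=1
thr1.R0=1 thr1.R1=1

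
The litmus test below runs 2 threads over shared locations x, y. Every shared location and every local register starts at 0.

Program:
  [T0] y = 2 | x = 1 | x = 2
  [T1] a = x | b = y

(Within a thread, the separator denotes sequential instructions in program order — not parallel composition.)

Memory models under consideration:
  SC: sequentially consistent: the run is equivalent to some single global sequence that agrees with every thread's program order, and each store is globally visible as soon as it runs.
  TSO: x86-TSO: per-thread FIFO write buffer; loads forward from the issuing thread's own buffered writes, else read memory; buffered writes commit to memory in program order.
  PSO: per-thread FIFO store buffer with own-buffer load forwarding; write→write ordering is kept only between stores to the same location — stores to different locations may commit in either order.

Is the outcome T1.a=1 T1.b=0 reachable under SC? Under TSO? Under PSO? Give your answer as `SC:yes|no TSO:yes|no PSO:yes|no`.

SC:no TSO:no PSO:yes

outcome vector order: (T1.a,T1.b)
[SC] allowed = {00; 02; 12; 22}
[TSO] allowed = {00; 02; 12; 22}
[PSO] allowed = {00; 02; 10; 12; 20; 22}
target 10 ∈ {PSO}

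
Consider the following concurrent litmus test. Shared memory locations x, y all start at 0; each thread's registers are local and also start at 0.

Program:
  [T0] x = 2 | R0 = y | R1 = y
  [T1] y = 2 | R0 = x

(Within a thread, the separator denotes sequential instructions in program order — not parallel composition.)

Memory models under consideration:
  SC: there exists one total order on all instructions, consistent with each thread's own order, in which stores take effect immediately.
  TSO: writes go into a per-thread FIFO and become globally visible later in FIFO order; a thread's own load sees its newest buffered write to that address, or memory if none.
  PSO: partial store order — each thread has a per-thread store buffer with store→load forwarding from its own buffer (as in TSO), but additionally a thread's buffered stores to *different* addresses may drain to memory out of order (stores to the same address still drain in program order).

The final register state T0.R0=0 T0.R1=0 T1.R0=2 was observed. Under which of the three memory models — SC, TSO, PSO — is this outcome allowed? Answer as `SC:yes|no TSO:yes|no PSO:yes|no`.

outcome vector order: (T0.R0,T0.R1,T1.R0)
under SC → 002, 022, 220, 222
under TSO → 000, 002, 020, 022, 220, 222
under PSO → 000, 002, 020, 022, 220, 222
target 002 ∈ {SC,TSO,PSO}

SC:yes TSO:yes PSO:yes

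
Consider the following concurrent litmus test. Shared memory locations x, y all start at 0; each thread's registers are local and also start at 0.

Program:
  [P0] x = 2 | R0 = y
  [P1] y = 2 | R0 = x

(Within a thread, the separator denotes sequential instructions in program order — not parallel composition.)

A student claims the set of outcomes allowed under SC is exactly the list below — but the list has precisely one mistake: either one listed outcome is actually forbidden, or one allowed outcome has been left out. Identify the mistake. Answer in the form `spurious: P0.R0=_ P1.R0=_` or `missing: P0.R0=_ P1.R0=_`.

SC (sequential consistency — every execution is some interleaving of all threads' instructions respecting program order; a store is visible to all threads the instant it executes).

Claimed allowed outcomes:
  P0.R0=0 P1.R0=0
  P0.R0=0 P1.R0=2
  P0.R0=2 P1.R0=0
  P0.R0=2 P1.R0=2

outcome vector order: (P0.R0,P1.R0)
SC: 3 outcomes — {0/2, 2/0, 2/2}
claimed∖SC = {0/0}

spurious: P0.R0=0 P1.R0=0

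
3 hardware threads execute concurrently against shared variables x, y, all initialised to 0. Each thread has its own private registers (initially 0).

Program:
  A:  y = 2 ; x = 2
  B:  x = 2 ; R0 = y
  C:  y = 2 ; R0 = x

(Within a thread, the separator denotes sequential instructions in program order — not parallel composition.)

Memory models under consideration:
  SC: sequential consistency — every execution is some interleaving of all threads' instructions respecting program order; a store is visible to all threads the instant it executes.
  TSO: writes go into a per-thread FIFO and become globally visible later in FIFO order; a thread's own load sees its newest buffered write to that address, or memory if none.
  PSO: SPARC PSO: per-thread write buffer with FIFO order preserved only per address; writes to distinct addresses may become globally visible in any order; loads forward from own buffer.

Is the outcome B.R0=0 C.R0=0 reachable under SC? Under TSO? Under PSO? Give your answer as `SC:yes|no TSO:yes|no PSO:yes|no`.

outcome vector order: (B.R0,C.R0)
[SC] allowed = {<0 2>, <2 0>, <2 2>}
[TSO] allowed = {<0 0>, <0 2>, <2 0>, <2 2>}
[PSO] allowed = {<0 0>, <0 2>, <2 0>, <2 2>}
target <0 0> ∈ {TSO,PSO}

SC:no TSO:yes PSO:yes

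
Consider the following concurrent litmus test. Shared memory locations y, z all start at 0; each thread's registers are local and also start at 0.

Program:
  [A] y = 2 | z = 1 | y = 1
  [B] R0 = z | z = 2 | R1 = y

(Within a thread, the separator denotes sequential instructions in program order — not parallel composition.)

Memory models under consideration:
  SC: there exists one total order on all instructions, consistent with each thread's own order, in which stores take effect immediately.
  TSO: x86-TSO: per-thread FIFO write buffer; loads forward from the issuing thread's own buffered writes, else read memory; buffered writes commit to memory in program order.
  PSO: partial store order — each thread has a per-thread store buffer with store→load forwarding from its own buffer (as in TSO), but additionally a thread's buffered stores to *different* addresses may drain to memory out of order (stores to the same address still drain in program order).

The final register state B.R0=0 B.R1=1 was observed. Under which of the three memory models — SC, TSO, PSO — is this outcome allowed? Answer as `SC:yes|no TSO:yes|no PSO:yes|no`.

outcome vector order: (B.R0,B.R1)
SC (5): <0 0> <0 1> <0 2> <1 1> <1 2>
TSO (5): <0 0> <0 1> <0 2> <1 1> <1 2>
PSO (6): <0 0> <0 1> <0 2> <1 0> <1 1> <1 2>
target <0 1> ∈ {SC,TSO,PSO}

SC:yes TSO:yes PSO:yes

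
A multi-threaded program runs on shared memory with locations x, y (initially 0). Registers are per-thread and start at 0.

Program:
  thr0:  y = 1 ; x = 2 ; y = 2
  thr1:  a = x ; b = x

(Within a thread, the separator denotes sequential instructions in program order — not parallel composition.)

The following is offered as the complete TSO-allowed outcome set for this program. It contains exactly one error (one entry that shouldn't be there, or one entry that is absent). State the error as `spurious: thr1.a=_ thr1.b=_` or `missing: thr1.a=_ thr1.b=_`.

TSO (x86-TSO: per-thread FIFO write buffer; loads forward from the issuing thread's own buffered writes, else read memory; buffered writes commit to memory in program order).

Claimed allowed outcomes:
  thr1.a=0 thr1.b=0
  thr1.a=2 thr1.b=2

outcome vector order: (thr1.a,thr1.b)
[TSO] allowed = {0/0 0/2 2/2}
TSO∖claimed = {0/2}

missing: thr1.a=0 thr1.b=2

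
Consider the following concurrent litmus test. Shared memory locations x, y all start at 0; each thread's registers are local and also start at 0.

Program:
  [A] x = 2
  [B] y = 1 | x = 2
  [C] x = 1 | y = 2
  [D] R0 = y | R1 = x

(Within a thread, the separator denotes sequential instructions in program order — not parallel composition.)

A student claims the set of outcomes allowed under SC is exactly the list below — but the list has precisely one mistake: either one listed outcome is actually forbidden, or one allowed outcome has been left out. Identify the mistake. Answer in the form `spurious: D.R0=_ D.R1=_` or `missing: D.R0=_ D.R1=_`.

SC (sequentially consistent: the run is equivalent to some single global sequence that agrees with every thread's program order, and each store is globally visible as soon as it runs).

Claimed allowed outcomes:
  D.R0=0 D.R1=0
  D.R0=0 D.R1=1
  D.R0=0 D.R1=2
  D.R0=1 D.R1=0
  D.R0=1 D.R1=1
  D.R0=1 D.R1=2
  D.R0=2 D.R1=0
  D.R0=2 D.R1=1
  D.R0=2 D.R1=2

outcome vector order: (D.R0,D.R1)
[SC] allowed = {0/0, 0/1, 0/2, 1/0, 1/1, 1/2, 2/1, 2/2}
claimed∖SC = {2/0}

spurious: D.R0=2 D.R1=0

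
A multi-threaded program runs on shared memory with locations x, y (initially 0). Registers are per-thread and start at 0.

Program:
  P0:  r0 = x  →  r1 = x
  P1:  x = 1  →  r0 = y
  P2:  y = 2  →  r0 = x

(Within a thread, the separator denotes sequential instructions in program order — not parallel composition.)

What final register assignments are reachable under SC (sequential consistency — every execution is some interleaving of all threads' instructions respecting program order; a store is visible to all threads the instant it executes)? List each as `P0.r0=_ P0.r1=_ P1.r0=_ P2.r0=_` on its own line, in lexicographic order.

P0.r0=0 P0.r1=0 P1.r0=0 P2.r0=1
P0.r0=0 P0.r1=0 P1.r0=2 P2.r0=0
P0.r0=0 P0.r1=0 P1.r0=2 P2.r0=1
P0.r0=0 P0.r1=1 P1.r0=0 P2.r0=1
P0.r0=0 P0.r1=1 P1.r0=2 P2.r0=0
P0.r0=0 P0.r1=1 P1.r0=2 P2.r0=1
P0.r0=1 P0.r1=1 P1.r0=0 P2.r0=1
P0.r0=1 P0.r1=1 P1.r0=2 P2.r0=0
P0.r0=1 P0.r1=1 P1.r0=2 P2.r0=1

outcome vector order: (P0.r0,P0.r1,P1.r0,P2.r0)
|SC outcomes| = 9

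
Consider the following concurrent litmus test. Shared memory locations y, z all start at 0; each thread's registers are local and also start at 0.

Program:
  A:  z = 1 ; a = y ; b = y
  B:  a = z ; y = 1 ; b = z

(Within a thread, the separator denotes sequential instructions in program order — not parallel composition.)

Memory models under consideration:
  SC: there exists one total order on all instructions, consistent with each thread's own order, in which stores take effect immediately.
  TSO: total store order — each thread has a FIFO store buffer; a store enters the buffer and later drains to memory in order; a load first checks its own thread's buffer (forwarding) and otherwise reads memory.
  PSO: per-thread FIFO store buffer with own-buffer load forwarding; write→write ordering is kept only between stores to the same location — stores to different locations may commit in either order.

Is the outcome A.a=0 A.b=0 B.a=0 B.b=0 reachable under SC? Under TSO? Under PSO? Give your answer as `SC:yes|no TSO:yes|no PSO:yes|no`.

outcome vector order: (A.a,A.b,B.a,B.b)
[SC] allowed = {0001, 0011, 0101, 0111, 1100, 1101, 1111}
[TSO] allowed = {0000, 0001, 0011, 0100, 0101, 0111, 1100, 1101, 1111}
[PSO] allowed = {0000, 0001, 0011, 0100, 0101, 0111, 1100, 1101, 1111}
target 0000 ∈ {TSO,PSO}

SC:no TSO:yes PSO:yes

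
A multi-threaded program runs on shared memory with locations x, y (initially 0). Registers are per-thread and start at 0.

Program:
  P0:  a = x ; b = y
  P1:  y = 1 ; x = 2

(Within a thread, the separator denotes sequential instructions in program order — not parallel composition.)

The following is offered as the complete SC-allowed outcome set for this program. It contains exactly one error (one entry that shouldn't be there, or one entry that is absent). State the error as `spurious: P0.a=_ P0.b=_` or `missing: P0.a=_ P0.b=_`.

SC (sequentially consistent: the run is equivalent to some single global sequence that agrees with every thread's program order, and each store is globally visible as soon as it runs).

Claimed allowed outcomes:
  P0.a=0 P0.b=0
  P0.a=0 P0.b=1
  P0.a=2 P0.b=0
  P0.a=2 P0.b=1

outcome vector order: (P0.a,P0.b)
[SC] allowed = {00; 01; 21}
claimed∖SC = {20}

spurious: P0.a=2 P0.b=0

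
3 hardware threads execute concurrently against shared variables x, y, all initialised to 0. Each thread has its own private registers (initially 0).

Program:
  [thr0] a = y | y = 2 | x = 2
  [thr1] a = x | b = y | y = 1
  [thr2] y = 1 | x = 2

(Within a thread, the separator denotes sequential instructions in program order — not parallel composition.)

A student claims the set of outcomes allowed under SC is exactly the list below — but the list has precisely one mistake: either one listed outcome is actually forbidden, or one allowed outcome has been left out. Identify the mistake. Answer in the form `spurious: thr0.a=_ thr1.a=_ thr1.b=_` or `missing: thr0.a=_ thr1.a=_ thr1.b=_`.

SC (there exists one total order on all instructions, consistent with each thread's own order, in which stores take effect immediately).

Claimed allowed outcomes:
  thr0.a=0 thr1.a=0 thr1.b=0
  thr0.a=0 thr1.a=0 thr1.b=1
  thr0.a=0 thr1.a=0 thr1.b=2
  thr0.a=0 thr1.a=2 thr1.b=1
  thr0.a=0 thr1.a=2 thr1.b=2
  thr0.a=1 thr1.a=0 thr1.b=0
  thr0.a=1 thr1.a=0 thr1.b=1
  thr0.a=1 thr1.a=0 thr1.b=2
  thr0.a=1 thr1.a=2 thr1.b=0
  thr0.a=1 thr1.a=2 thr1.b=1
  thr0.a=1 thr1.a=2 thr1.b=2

outcome vector order: (thr0.a,thr1.a,thr1.b)
SC: 10 outcomes — {(0,0,0), (0,0,1), (0,0,2), (0,2,1), (0,2,2), (1,0,0), (1,0,1), (1,0,2), (1,2,1), (1,2,2)}
claimed∖SC = {(1,2,0)}

spurious: thr0.a=1 thr1.a=2 thr1.b=0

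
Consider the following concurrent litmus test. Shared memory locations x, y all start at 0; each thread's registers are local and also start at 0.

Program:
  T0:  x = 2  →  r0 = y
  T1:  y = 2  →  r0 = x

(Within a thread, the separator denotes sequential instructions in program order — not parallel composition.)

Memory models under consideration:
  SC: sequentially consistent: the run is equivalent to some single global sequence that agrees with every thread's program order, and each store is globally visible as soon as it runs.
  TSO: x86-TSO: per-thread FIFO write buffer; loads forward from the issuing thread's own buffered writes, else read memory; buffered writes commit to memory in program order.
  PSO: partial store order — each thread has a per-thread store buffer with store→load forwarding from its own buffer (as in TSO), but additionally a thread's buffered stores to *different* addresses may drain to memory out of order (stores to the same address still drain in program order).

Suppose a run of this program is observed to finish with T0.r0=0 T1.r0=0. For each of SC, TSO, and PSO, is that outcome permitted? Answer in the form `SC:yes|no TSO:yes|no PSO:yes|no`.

SC:no TSO:yes PSO:yes

outcome vector order: (T0.r0,T1.r0)
SC: 3 outcomes — {02 20 22}
TSO: 4 outcomes — {00 02 20 22}
PSO: 4 outcomes — {00 02 20 22}
target 00 ∈ {TSO,PSO}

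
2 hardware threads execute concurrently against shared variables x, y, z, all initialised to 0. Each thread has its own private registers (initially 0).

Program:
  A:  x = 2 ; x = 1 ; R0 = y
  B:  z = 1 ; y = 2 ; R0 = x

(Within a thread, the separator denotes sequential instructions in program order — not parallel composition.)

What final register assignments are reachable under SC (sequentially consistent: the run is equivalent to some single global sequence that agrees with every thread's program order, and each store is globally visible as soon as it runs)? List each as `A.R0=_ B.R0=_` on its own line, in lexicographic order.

outcome vector order: (A.R0,B.R0)
|SC outcomes| = 4

A.R0=0 B.R0=1
A.R0=2 B.R0=0
A.R0=2 B.R0=1
A.R0=2 B.R0=2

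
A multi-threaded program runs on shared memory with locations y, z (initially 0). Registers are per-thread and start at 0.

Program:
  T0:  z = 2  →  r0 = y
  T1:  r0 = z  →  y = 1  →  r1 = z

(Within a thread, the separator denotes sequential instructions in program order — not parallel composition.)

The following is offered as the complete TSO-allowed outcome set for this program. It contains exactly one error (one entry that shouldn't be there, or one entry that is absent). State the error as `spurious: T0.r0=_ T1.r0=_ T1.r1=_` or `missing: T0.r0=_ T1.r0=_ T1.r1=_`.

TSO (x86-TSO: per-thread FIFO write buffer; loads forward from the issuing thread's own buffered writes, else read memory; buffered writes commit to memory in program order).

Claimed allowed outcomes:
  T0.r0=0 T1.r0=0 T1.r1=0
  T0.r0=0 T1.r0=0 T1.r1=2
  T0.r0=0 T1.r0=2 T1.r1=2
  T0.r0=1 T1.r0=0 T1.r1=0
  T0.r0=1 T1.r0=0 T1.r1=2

missing: T0.r0=1 T1.r0=2 T1.r1=2

outcome vector order: (T0.r0,T1.r0,T1.r1)
[TSO] allowed = {<0 0 0> <0 0 2> <0 2 2> <1 0 0> <1 0 2> <1 2 2>}
TSO∖claimed = {<1 2 2>}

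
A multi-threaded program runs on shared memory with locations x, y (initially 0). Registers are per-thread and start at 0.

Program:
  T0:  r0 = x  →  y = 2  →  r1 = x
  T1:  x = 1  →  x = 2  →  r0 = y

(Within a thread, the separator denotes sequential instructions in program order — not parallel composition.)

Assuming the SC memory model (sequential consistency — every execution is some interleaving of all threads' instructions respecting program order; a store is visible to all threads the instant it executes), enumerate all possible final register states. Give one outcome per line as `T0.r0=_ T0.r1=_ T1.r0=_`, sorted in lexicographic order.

outcome vector order: (T0.r0,T0.r1,T1.r0)
|SC outcomes| = 9

T0.r0=0 T0.r1=0 T1.r0=2
T0.r0=0 T0.r1=1 T1.r0=2
T0.r0=0 T0.r1=2 T1.r0=0
T0.r0=0 T0.r1=2 T1.r0=2
T0.r0=1 T0.r1=1 T1.r0=2
T0.r0=1 T0.r1=2 T1.r0=0
T0.r0=1 T0.r1=2 T1.r0=2
T0.r0=2 T0.r1=2 T1.r0=0
T0.r0=2 T0.r1=2 T1.r0=2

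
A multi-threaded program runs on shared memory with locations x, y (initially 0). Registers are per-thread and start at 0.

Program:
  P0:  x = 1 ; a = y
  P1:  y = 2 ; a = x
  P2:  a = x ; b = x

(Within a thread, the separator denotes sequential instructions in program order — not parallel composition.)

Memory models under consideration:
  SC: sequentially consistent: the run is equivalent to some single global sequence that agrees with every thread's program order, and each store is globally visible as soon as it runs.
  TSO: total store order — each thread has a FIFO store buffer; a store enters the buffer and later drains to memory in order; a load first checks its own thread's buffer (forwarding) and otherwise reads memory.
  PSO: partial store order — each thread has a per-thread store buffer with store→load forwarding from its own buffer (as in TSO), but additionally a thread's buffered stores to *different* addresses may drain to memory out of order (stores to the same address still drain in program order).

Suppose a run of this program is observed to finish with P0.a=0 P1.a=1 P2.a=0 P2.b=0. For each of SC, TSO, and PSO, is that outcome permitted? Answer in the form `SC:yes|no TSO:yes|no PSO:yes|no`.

outcome vector order: (P0.a,P1.a,P2.a,P2.b)
under SC → 0100, 0101, 0111, 2000, 2001, 2011, 2100, 2101, 2111
under TSO → 0000, 0001, 0011, 0100, 0101, 0111, 2000, 2001, 2011, 2100, 2101, 2111
under PSO → 0000, 0001, 0011, 0100, 0101, 0111, 2000, 2001, 2011, 2100, 2101, 2111
target 0100 ∈ {SC,TSO,PSO}

SC:yes TSO:yes PSO:yes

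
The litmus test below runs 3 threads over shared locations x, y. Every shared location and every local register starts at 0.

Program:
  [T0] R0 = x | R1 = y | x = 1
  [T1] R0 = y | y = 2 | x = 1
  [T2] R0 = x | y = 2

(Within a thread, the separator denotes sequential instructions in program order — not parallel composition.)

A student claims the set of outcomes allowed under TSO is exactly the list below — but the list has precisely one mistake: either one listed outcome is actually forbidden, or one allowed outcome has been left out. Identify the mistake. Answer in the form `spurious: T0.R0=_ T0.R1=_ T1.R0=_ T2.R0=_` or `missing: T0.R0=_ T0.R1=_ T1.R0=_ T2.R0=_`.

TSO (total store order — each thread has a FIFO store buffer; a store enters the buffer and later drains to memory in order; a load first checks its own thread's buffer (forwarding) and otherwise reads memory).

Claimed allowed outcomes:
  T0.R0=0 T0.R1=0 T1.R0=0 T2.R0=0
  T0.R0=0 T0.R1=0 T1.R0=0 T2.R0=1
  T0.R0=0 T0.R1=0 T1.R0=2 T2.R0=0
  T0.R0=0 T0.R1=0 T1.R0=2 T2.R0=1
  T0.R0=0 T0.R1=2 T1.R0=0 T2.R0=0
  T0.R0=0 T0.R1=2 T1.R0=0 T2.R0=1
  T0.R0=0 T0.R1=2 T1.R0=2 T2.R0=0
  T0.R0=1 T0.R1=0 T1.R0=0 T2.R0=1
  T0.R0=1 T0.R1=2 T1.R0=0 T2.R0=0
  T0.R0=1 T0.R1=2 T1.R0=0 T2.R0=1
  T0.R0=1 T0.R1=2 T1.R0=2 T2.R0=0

outcome vector order: (T0.R0,T0.R1,T1.R0,T2.R0)
TSO (10): 0/0/0/0; 0/0/0/1; 0/0/2/0; 0/0/2/1; 0/2/0/0; 0/2/0/1; 0/2/2/0; 1/2/0/0; 1/2/0/1; 1/2/2/0
claimed∖TSO = {1/0/0/1}

spurious: T0.R0=1 T0.R1=0 T1.R0=0 T2.R0=1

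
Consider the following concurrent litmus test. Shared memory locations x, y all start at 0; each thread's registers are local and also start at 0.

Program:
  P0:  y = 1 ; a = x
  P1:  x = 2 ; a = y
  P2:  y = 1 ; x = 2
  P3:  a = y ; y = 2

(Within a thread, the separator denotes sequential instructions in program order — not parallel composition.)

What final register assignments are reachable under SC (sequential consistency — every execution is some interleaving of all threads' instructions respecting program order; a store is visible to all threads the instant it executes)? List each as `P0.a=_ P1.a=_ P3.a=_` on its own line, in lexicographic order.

outcome vector order: (P0.a,P1.a,P3.a)
|SC outcomes| = 10

P0.a=0 P1.a=1 P3.a=0
P0.a=0 P1.a=1 P3.a=1
P0.a=0 P1.a=2 P3.a=0
P0.a=0 P1.a=2 P3.a=1
P0.a=2 P1.a=0 P3.a=0
P0.a=2 P1.a=0 P3.a=1
P0.a=2 P1.a=1 P3.a=0
P0.a=2 P1.a=1 P3.a=1
P0.a=2 P1.a=2 P3.a=0
P0.a=2 P1.a=2 P3.a=1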